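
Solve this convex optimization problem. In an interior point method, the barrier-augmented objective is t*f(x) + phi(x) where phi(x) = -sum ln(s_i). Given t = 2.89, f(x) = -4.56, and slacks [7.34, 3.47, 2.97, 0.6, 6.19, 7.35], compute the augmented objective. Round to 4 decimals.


Step 1: Compute log-barrier.
ln values: [1.9933, 1.2442, 1.0886, -0.5108, 1.8229, 1.9947]
phi = -(1.9933 + 1.2442 + 1.0886 - 0.5108 + 1.8229 + 1.9947) = -7.6329
Step 2: Compute augmented objective.
t*f(x) = 2.89*-4.56 = -13.1784
Total = -13.1784 - 7.6329 = -20.8113


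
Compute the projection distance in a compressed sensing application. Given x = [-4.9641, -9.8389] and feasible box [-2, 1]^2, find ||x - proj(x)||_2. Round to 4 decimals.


Project each component onto [-2, 1].
clip(-4.9641) = -2.0, clip(-9.8389) = -2.0
Projection = [-2.0, -2.0]
Squared diffs: [8.7859, 61.4484]
Distance = sqrt(70.2343) = 8.3806


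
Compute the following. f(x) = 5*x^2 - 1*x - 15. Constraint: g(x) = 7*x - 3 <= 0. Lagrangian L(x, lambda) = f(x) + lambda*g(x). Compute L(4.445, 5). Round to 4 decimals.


Step 1: Evaluate f(x).
f(4.445) = 5*4.445^2 - 1*4.445 - 15 = 79.3451
Step 2: Evaluate g(x).
g(4.445) = 7*4.445 - 3 = 28.115
Step 3: Compute Lagrangian.
L = 79.3451 + 5*28.115 = 219.9201


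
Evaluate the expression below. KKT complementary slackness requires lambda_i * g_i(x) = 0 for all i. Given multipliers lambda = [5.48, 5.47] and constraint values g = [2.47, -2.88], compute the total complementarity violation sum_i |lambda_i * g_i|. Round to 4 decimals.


KKT complementary slackness check:
lambda_1 * g_1 = 5.48 * 2.47 = 13.5356
lambda_2 * g_2 = 5.47 * -2.88 = -15.7536
Total violation = 13.5356 + 15.7536 = 29.2892


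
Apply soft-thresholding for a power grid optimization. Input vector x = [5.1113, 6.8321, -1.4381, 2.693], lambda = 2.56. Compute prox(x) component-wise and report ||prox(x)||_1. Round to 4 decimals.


Soft-thresholding with lambda = 2.56:
prox(5.1113) = sign(5.1113)*max(|5.1113| - 2.56, 0) = 2.5513
prox(6.8321) = sign(6.8321)*max(|6.8321| - 2.56, 0) = 4.2721
prox(-1.4381) = sign(-1.4381)*max(|-1.4381| - 2.56, 0) = 0.0
prox(2.693) = sign(2.693)*max(|2.693| - 2.56, 0) = 0.133
prox(x) = [2.5513, 4.2721, 0.0, 0.133]
||prox(x)||_1 = 2.5513 + 4.2721 + 0.0 + 0.133 = 6.9564


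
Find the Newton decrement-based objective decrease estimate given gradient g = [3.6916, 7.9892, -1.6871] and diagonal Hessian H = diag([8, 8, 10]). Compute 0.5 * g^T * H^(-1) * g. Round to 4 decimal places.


Step 1: H is diagonal, so H^(-1) * g = [0.4615, 0.9987, -0.1687].
Step 2: g^T H^(-1) g = sum_i g_i^2 / H_ii
  = (3.6916)^2/8 + (7.9892)^2/8 + (-1.6871)^2/10
  = 1.7035 + 7.9784 + 0.2846 = 9.9665
Step 3: Objective decrease = 0.5 * g^T H^(-1) g = 4.9833


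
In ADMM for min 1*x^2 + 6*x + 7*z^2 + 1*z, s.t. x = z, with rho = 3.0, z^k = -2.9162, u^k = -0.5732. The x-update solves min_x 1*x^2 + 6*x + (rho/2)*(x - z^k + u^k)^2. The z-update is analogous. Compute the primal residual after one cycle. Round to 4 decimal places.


ADMM iteration with rho = 3.0, z^k = -2.9162, u^k = -0.5732
Step 1: x-update.
Minimize 1*x^2 + 6*x + (3.0/2)*(x + 2.9162 - 0.5732)^2
FOC: (2*1 + 3.0)*x = -6 + 3.0*(-2.9162 + 0.5732)
x^{k+1} = -2.6058
Step 2: z-update.
Minimize 7*z^2 + 1*z + (3.0/2)*(-2.6058 - z - 0.5732)^2
FOC: (2*7 + 3.0)*z = -1 + 3.0*(-2.6058 - 0.5732)
z^{k+1} = -0.6198
Step 3: u-update.
u^{k+1} = -0.5732 - 2.6058 + 0.6198 = -2.5592
Step 4: Primal residual = |-2.6058 + 0.6198| = 1.986


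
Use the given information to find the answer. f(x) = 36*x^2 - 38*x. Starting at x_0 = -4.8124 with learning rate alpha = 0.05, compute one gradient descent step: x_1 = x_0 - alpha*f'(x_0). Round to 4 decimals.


We compute the gradient at x_0 and apply the update.
f'(x) = 72*x - 38
f'(-4.8124) = 72*-4.8124 - 38 = -384.4928
x_1 = -4.8124 - 0.05*-384.4928 = 14.4122


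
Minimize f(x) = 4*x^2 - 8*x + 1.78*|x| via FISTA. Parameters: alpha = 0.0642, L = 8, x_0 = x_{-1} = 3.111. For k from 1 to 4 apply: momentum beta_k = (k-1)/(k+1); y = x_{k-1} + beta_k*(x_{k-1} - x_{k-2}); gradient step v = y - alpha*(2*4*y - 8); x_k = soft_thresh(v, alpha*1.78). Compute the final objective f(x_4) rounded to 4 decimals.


FISTA on f(x) = 4*x^2 - 8*x + 1.78*|x|
L = 8, alpha = 0.0642
Iteration 1: beta = 0.0, y = 3.111 + 0.0*(3.111 - 3.111) = 3.111
  grad(y) = 16.888, v = y - alpha*grad = 2.0268
  prox(v) = soft_thresh(2.0268, 0.1143) = 1.9125
Iteration 2: beta = 0.3333, y = 1.9125 + 0.3333*(1.9125 - 3.111) = 1.513
  grad(y) = 4.1042, v = y - alpha*grad = 1.2495
  prox(v) = soft_thresh(1.2495, 0.1143) = 1.1353
Iteration 3: beta = 0.5, y = 1.1353 + 0.5*(1.1353 - 1.9125) = 0.7466
  grad(y) = -2.027, v = y - alpha*grad = 0.8768
  prox(v) = soft_thresh(0.8768, 0.1143) = 0.7625
Iteration 4: beta = 0.6, y = 0.7625 + 0.6*(0.7625 - 1.1353) = 0.5388
  grad(y) = -3.6894, v = y - alpha*grad = 0.7757
  prox(v) = soft_thresh(0.7757, 0.1143) = 0.6614
f(x_4) = 4*0.6614^2 - 8*0.6614 + 1.78*|0.6614| = -2.3641


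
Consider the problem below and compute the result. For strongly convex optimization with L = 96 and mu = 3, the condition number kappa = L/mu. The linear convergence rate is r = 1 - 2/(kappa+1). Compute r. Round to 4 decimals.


Step 1: Compute the condition number.
kappa = L/mu = 96/3 = 32.0
Step 2: Compute the convergence rate.
r = 1 - 2/(kappa + 1) = 1 - 2*mu/(L + mu) = (L - mu)/(L + mu) = 93/99 = 0.9394


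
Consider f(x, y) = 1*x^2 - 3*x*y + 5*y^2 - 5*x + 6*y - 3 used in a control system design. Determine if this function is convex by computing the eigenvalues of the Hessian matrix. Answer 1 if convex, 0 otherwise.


The Hessian of f(x,y) = 1*x^2 - 3*x*y + 5*y^2 - 5*x + 6*y - 3 is:
H = [[2, -3], [-3, 10]]
Trace = 2 + 10 = 12
Determinant = 2*10 - (-3)^2 = 11
Discriminant = (12)^2 - 4*11 = 100.0
Eigenvalues: lambda_1 = 1.0, lambda_2 = 11.0
The function is convex.

1


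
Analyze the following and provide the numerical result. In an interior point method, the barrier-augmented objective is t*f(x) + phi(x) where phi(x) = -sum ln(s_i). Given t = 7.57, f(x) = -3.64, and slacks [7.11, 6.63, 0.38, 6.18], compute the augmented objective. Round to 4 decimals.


Step 1: Compute log-barrier.
ln values: [1.9615, 1.8916, -0.9676, 1.8213]
phi = -(1.9615 + 1.8916 - 0.9676 + 1.8213) = -4.7068
Step 2: Compute augmented objective.
t*f(x) = 7.57*-3.64 = -27.5548
Total = -27.5548 - 4.7068 = -32.2616


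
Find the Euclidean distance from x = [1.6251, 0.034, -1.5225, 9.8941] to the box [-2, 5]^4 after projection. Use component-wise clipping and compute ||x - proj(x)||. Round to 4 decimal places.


Project each component onto [-2, 5].
clip(1.6251) = 1.6251, clip(0.034) = 0.034, clip(-1.5225) = -1.5225, clip(9.8941) = 5.0
Projection = [1.6251, 0.034, -1.5225, 5.0]
Squared diffs: [0.0, 0.0, 0.0, 23.9522]
Distance = sqrt(23.9522) = 4.8941


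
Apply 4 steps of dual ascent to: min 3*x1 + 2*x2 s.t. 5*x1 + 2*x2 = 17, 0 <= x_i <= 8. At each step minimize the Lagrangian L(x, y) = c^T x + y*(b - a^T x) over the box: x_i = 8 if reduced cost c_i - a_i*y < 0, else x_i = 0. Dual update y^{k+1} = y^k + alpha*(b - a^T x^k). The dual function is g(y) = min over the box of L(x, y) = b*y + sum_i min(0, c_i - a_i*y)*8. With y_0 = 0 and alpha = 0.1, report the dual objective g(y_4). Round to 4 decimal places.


Dual ascent for LP: min 3*x1 + 2*x2, 5*x1 + 2*x2 = 17, 0 <= x_i <= 8
Step 1: y^k = 0.0, reduced costs: (3.0, 2.0)
  x^k = (0.0, 0.0), subgradient = b - a^T x = 17.0
  y^{k+1} = 0.0 + 0.1*17.0 = 1.7
Step 2: y^k = 1.7, reduced costs: (-5.5, -1.4)
  x^k = (8.0, 8.0), subgradient = b - a^T x = -39.0
  y^{k+1} = 1.7 + 0.1*-39.0 = -2.2
Step 3: y^k = -2.2, reduced costs: (14.0, 6.4)
  x^k = (0.0, 0.0), subgradient = b - a^T x = 17.0
  y^{k+1} = -2.2 + 0.1*17.0 = -0.5
Step 4: y^k = -0.5, reduced costs: (5.5, 3.0)
  x^k = (0.0, 0.0), subgradient = b - a^T x = 17.0
  y^{k+1} = -0.5 + 0.1*17.0 = 1.2
Dual objective at y_4 = 1.2: reduced costs (-3.0, -0.4), box minimizer x = (8.0, 8.0)
g(y_4) = b*y + (c1 - a1*y)*x1 + (c2 - a2*y)*x2 = 17*1.2 + (-3.0)*8.0 + (-0.4)*8.0 = 20.4 - 24.0 - 3.2 = -6.8


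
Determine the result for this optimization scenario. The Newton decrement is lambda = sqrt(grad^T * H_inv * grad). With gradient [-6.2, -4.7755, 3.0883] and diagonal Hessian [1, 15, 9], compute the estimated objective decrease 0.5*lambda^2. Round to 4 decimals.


Step 1: H is diagonal, so H^(-1) * g = [-6.2, -0.3184, 0.3431].
Step 2: g^T H^(-1) g = sum_i g_i^2 / H_ii
  = (-6.2)^2/1 + (-4.7755)^2/15 + (3.0883)^2/9
  = 38.44 + 1.5204 + 1.0597 = 41.0201
Step 3: Objective decrease = 0.5 * g^T H^(-1) g = 20.51


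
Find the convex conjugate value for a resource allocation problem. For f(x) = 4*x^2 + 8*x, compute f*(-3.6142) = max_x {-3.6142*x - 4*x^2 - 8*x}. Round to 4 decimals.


f*(y) = sup_x {y*x - a*x^2 - b*x} = sup_x {(y-b)*x - a*x^2}
FOC: (y - b) - 2a*x = 0 => x* = (y - b)/(2a)
x* = (-3.6142 - 8)/(2*4) = -1.4518
f*(-3.6142) = (y-b)^2/(4a) = (-3.6142 - 8)^2/(4*4)
= 134.8896/16 = 8.4306


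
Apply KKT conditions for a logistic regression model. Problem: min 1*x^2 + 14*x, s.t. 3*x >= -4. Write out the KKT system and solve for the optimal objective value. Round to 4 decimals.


Step 1: Try lambda = 0 (constraint inactive).
x_unc = -14/(2*1) = -7.0
Check: 3*-7.0 = -21.0 < -4 -- violated!
Step 2: Constraint must be active: 3*x = -4
x* = -4/3 = -1.3333 (rounded; the exact value -4/3 is used below)
lambda = (2*1*(-4/3) + 14)/3 = 3.7778
Step 3: Compute optimal value.
f(x*) = 1*(-4/3)^2 + 14*(-4/3) = -16.8889


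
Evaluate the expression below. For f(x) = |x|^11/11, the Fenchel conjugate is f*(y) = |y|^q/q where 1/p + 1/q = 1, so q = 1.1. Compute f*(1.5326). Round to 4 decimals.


The conjugate exponent q satisfies 1/p + 1/q = 1.
p = 11, so q = 11/(11 - 1) = 1.1
|y|^q = 1.5326^1.1 = 1.5995
f*(1.5326) = 1.5995 / 1.1 = 1.454


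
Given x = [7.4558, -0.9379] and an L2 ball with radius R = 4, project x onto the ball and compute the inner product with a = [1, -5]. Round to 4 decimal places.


Step 1: Compute ||x|| (intermediates to 6 decimals).
||x|| = sqrt(7.4558^2 + (-0.9379)^2) = 7.51456
Step 2: Project.
Since ||x|| > R, scale = R/||x|| = 4/7.51456 = 0.5323, proj(x) = scale * x
proj(x) = [3.968722, -0.499244]
Step 3: Dot product.
a^T * proj(x) = 1*3.968722 - 5*(-0.499244) = 6.4649


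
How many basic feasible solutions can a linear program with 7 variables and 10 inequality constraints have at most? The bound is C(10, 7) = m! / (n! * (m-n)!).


Each vertex corresponds to some choice of n active constraints out of m, so the number of vertices is at most C(m, n) = m! / (n!(m-n)!).
m = 10, n = 7
Numerator: 10 * 9 * 8 * 7 * 6 * 5 * 4
Denominator: 7! = 5040
C(10, 7) = 120


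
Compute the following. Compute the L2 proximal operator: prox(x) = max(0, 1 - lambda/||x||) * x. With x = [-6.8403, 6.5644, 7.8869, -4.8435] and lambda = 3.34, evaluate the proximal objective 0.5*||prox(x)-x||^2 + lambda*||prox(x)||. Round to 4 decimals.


Step 1: Compute ||x||.
||x|| = 13.2493
Step 2: Compute scaling factor.
scale = max(0, 1 - 3.34/13.2493) = 0.7479
Step 3: prox(x) = [-5.1159, 4.9096, 5.8987, -3.6225]
||prox(x)|| = 9.9093
Step 4: Proximal objective.
0.5*||prox-x||^2 = 5.5778
lambda*||prox|| = 33.0971
Total = 38.6748


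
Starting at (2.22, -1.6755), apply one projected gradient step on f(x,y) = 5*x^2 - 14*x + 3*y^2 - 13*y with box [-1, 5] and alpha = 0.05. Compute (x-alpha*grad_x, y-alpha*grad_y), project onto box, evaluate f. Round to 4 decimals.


Step 1: Compute gradient at (2.22, -1.6755).
grad_x = 2*5*2.22 - 14 = 8.2
grad_y = 2*3*-1.6755 - 13 = -23.053
Step 2: Gradient step.
x_raw = 2.22 - 0.05*8.2 = 1.81
y_raw = -1.6755 - 0.05*-23.053 = -0.5229
Step 3: Project onto [-1, 5].
x_proj = clip(1.81) = 1.81
y_proj = clip(-0.5229) = -0.5229
Step 4: Evaluate f.
f(1.81, -0.5229) = -1.3423


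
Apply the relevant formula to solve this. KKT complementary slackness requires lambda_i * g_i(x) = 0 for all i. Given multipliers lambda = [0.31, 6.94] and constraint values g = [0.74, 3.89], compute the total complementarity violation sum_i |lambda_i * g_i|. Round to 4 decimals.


KKT complementary slackness check:
lambda_1 * g_1 = 0.31 * 0.74 = 0.2294
lambda_2 * g_2 = 6.94 * 3.89 = 26.9966
Total violation = 0.2294 + 26.9966 = 27.226


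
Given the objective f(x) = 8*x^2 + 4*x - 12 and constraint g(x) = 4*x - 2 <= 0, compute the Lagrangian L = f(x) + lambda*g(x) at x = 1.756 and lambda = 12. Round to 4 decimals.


Step 1: Evaluate f(x).
f(1.756) = 8*1.756^2 + 4*1.756 - 12 = 19.6923
Step 2: Evaluate g(x).
g(1.756) = 4*1.756 - 2 = 5.024
Step 3: Compute Lagrangian.
L = 19.6923 + 12*5.024 = 79.9803


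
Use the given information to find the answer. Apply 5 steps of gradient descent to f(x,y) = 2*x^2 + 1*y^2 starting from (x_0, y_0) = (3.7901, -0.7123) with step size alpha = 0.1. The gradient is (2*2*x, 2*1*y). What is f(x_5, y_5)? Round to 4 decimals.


Gradient descent on f(x,y) = 2*x^2 + 1*y^2.
Starting point: (3.7901, -0.7123), alpha = 0.1
Step 1: grad_x = 2*2*3.7901 = 15.1604, grad_y = 2*1*-0.7123 = -1.4246
  x_1 = 3.7901 - 0.1*15.1604 = 2.2741
  y_1 = -0.7123 - 0.1*-1.4246 = -0.5698
Step 2: grad_x = 2*2*2.2741 = 9.0962, grad_y = 2*1*-0.5698 = -1.1397
  x_2 = 2.2741 - 0.1*9.0962 = 1.3644
  y_2 = -0.5698 - 0.1*-1.1397 = -0.4559
Step 3: grad_x = 2*2*1.3644 = 5.4577, grad_y = 2*1*-0.4559 = -0.9117
  x_3 = 1.3644 - 0.1*5.4577 = 0.8187
  y_3 = -0.4559 - 0.1*-0.9117 = -0.3647
Step 4: grad_x = 2*2*0.8187 = 3.2746, grad_y = 2*1*-0.3647 = -0.7294
  x_4 = 0.8187 - 0.1*3.2746 = 0.4912
  y_4 = -0.3647 - 0.1*-0.7294 = -0.2918
Step 5: grad_x = 2*2*0.4912 = 1.9648, grad_y = 2*1*-0.2918 = -0.5835
  x_5 = 0.4912 - 0.1*1.9648 = 0.2947
  y_5 = -0.2918 - 0.1*-0.5835 = -0.2334
f(0.2947, -0.2334) = 2*0.2947^2 + 1*(-0.2334)^2 = 0.2282


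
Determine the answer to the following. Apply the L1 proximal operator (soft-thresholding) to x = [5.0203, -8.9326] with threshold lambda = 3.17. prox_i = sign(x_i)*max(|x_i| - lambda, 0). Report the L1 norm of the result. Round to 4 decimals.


Soft-thresholding with lambda = 3.17:
prox(5.0203) = sign(5.0203)*max(|5.0203| - 3.17, 0) = 1.8503
prox(-8.9326) = sign(-8.9326)*max(|-8.9326| - 3.17, 0) = -5.7626
prox(x) = [1.8503, -5.7626]
||prox(x)||_1 = 1.8503 + 5.7626 = 7.6129


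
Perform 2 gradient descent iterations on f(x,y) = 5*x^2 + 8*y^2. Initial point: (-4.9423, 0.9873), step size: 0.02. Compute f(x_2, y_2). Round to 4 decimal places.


Gradient descent on f(x,y) = 5*x^2 + 8*y^2.
Starting point: (-4.9423, 0.9873), alpha = 0.02
Step 1: grad_x = 2*5*-4.9423 = -49.423, grad_y = 2*8*0.9873 = 15.7968
  x_1 = -4.9423 - 0.02*-49.423 = -3.9538
  y_1 = 0.9873 - 0.02*15.7968 = 0.6714
Step 2: grad_x = 2*5*-3.9538 = -39.5384, grad_y = 2*8*0.6714 = 10.7418
  x_2 = -3.9538 - 0.02*-39.5384 = -3.1631
  y_2 = 0.6714 - 0.02*10.7418 = 0.4565
f(-3.1631, 0.4565) = 5*(-3.1631)^2 + 8*0.4565^2 = 51.6925


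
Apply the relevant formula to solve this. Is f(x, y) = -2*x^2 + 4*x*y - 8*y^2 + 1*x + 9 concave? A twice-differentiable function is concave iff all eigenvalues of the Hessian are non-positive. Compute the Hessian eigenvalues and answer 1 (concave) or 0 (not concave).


The Hessian of f(x,y) = -2*x^2 + 4*x*y - 8*y^2 + 1*x + 9 is:
H = [[-4, 4], [4, -16]]
Trace = -4 - 16 = -20
Determinant = -4*-16 - (4)^2 = 48
Discriminant = (-20)^2 - 4*48 = 208.0
Eigenvalues: lambda_1 = -17.2111, lambda_2 = -2.7889
The function is concave.

1


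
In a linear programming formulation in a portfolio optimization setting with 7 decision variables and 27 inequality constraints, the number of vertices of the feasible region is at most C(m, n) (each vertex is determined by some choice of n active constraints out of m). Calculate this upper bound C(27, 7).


Each vertex corresponds to some choice of n active constraints out of m, so the number of vertices is at most C(m, n) = m! / (n!(m-n)!).
m = 27, n = 7
Numerator: 27 * 26 * 25 * 24 * 23 * 22 * 21
Denominator: 7! = 5040
C(27, 7) = 888030


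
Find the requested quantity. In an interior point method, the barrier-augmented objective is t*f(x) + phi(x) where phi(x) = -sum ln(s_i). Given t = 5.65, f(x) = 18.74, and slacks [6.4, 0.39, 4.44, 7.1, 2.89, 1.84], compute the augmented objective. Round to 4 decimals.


Step 1: Compute log-barrier.
ln values: [1.8563, -0.9416, 1.4907, 1.9601, 1.0613, 0.6098]
phi = -(1.8563 - 0.9416 + 1.4907 + 1.9601 + 1.0613 + 0.6098) = -6.0365
Step 2: Compute augmented objective.
t*f(x) = 5.65*18.74 = 105.881
Total = 105.881 - 6.0365 = 99.8445


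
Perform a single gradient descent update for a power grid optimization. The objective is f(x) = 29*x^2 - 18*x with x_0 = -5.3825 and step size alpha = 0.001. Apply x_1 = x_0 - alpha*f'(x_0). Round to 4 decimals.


We compute the gradient at x_0 and apply the update.
f'(x) = 58*x - 18
f'(-5.3825) = 58*-5.3825 - 18 = -330.185
x_1 = -5.3825 - 0.001*-330.185 = -5.0523


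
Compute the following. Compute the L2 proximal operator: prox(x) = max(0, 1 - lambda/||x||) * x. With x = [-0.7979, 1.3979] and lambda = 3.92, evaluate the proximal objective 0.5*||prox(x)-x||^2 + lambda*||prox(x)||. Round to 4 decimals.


Step 1: Compute ||x||.
||x|| = 1.6096
Step 2: Compute scaling factor.
scale = max(0, 1 - 3.92/1.6096) = 0.0
Step 3: prox(x) = [-0.0, 0.0]
||prox(x)|| = 0.0
Step 4: Proximal objective.
0.5*||prox-x||^2 = 1.2954
lambda*||prox|| = 0.0
Total = 1.2954


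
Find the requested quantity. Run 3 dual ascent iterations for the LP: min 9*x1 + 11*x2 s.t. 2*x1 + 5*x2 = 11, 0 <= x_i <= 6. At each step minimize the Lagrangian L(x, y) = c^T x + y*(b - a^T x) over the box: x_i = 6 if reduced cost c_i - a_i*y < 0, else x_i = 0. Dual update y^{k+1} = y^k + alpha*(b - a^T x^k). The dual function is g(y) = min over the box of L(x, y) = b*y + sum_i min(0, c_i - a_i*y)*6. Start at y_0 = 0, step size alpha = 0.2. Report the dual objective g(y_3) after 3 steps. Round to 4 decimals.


Dual ascent for LP: min 9*x1 + 11*x2, 2*x1 + 5*x2 = 11, 0 <= x_i <= 6
Step 1: y^k = 0.0, reduced costs: (9.0, 11.0)
  x^k = (0.0, 0.0), subgradient = b - a^T x = 11.0
  y^{k+1} = 0.0 + 0.2*11.0 = 2.2
Step 2: y^k = 2.2, reduced costs: (4.6, 0.0)
  x^k = (0.0, 0.0), subgradient = b - a^T x = 11.0
  y^{k+1} = 2.2 + 0.2*11.0 = 4.4
Step 3: y^k = 4.4, reduced costs: (0.2, -11.0)
  x^k = (0.0, 6.0), subgradient = b - a^T x = -19.0
  y^{k+1} = 4.4 + 0.2*-19.0 = 0.6
Dual objective at y_3 = 0.6: reduced costs (7.8, 8.0), box minimizer x = (0.0, 0.0)
g(y_3) = b*y + (c1 - a1*y)*x1 + (c2 - a2*y)*x2 = 11*0.6 + 7.8*0.0 + 8.0*0.0 = 6.6 + 0.0 + 0.0 = 6.6


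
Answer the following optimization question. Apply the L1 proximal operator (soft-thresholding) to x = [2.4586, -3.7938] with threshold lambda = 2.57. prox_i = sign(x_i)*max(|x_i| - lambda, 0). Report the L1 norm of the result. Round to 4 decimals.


Soft-thresholding with lambda = 2.57:
prox(2.4586) = sign(2.4586)*max(|2.4586| - 2.57, 0) = 0.0
prox(-3.7938) = sign(-3.7938)*max(|-3.7938| - 2.57, 0) = -1.2238
prox(x) = [0.0, -1.2238]
||prox(x)||_1 = 0.0 + 1.2238 = 1.2238


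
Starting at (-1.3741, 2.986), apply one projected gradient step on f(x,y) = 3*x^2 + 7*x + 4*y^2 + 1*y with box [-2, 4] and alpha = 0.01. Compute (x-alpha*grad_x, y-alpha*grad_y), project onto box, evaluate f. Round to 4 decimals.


Step 1: Compute gradient at (-1.3741, 2.986).
grad_x = 2*3*-1.3741 + 7 = -1.2446
grad_y = 2*4*2.986 + 1 = 24.888
Step 2: Gradient step.
x_raw = -1.3741 - 0.01*-1.2446 = -1.3617
y_raw = 2.986 - 0.01*24.888 = 2.7371
Step 3: Project onto [-2, 4].
x_proj = clip(-1.3617) = -1.3617
y_proj = clip(2.7371) = 2.7371
Step 4: Evaluate f.
f(-1.3617, 2.7371) = 28.7352


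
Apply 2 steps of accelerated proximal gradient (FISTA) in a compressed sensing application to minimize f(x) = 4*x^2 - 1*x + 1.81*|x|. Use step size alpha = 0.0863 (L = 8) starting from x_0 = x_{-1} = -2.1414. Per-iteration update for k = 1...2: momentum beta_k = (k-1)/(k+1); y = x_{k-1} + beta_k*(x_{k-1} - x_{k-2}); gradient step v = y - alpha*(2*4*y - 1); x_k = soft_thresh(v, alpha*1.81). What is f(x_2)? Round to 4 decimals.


FISTA on f(x) = 4*x^2 - 1*x + 1.81*|x|
L = 8, alpha = 0.0863
Iteration 1: beta = 0.0, y = -2.1414 + 0.0*(-2.1414 + 2.1414) = -2.1414
  grad(y) = -18.1312, v = y - alpha*grad = -0.5767
  prox(v) = soft_thresh(-0.5767, 0.1562) = -0.4205
Iteration 2: beta = 0.3333, y = -0.4205 + 0.3333*(-0.4205 + 2.1414) = 0.1532
  grad(y) = 0.2253, v = y - alpha*grad = 0.1337
  prox(v) = soft_thresh(0.1337, 0.1562) = 0.0
f(x_2) = 4*0.0^2 - 1*0.0 + 1.81*|0.0| = 0.0


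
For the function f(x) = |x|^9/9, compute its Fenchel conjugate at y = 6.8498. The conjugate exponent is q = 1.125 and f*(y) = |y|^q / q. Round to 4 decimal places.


The conjugate exponent q satisfies 1/p + 1/q = 1.
p = 9, so q = 9/(9 - 1) = 1.125
|y|^q = 6.8498^1.125 = 8.7124
f*(6.8498) = 8.7124 / 1.125 = 7.7444


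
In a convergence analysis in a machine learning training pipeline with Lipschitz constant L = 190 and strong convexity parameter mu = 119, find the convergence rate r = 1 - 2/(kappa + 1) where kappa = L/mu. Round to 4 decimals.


Step 1: Compute the condition number.
kappa = L/mu = 190/119 = 1.5966
Step 2: Compute the convergence rate.
r = 1 - 2/(kappa + 1) = 1 - 2*mu/(L + mu) = (L - mu)/(L + mu) = 71/309 = 0.2298


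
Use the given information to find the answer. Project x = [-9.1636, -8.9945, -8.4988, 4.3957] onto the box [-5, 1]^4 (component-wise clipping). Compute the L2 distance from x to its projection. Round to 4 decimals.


Project each component onto [-5, 1].
clip(-9.1636) = -5.0, clip(-8.9945) = -5.0, clip(-8.4988) = -5.0, clip(4.3957) = 1.0
Projection = [-5.0, -5.0, -5.0, 1.0]
Squared diffs: [17.3356, 15.956, 12.2416, 11.5308]
Distance = sqrt(57.064) = 7.5541


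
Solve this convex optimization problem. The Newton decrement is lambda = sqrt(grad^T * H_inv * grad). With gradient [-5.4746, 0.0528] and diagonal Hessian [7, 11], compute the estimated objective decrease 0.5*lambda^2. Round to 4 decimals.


Step 1: H is diagonal, so H^(-1) * g = [-0.7821, 0.0048].
Step 2: g^T H^(-1) g = sum_i g_i^2 / H_ii
  = (-5.4746)^2/7 + (0.0528)^2/11
  = 4.2816 + 0.0003 = 4.2819
Step 3: Objective decrease = 0.5 * g^T H^(-1) g = 2.1409


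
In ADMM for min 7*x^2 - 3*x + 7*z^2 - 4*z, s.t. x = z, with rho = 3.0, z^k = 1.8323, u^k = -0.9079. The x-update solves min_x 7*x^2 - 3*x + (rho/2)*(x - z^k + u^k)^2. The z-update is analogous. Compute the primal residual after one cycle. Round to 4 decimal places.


ADMM iteration with rho = 3.0, z^k = 1.8323, u^k = -0.9079
Step 1: x-update.
Minimize 7*x^2 - 3*x + (3.0/2)*(x - 1.8323 - 0.9079)^2
FOC: (2*7 + 3.0)*x = 3 + 3.0*(1.8323 + 0.9079)
x^{k+1} = 0.66
Step 2: z-update.
Minimize 7*z^2 - 4*z + (3.0/2)*(0.66 - z - 0.9079)^2
FOC: (2*7 + 3.0)*z = 4 + 3.0*(0.66 - 0.9079)
z^{k+1} = 0.1916
Step 3: u-update.
u^{k+1} = -0.9079 + 0.66 - 0.1916 = -0.4394
Step 4: Primal residual = |0.66 - 0.1916| = 0.4685


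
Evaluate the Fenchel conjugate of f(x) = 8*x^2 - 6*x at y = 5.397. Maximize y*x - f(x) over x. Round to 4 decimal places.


f*(y) = sup_x {y*x - a*x^2 - b*x} = sup_x {(y-b)*x - a*x^2}
FOC: (y - b) - 2a*x = 0 => x* = (y - b)/(2a)
x* = (5.397 + 6)/(2*8) = 0.7123
f*(5.397) = (y-b)^2/(4a) = (5.397 + 6)^2/(4*8)
= 129.8916/32 = 4.0591


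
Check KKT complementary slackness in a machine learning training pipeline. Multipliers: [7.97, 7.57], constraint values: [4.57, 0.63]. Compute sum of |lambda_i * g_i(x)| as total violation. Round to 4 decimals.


KKT complementary slackness check:
lambda_1 * g_1 = 7.97 * 4.57 = 36.4229
lambda_2 * g_2 = 7.57 * 0.63 = 4.7691
Total violation = 36.4229 + 4.7691 = 41.192


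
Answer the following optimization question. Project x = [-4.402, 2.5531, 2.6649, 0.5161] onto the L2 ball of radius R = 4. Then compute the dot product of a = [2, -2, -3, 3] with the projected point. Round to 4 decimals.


Step 1: Compute ||x|| (intermediates to 6 decimals).
||x|| = sqrt((-4.402)^2 + 2.5531^2 + 2.6649^2 + 0.5161^2) = 5.767493
Step 2: Project.
Since ||x|| > R, scale = R/||x|| = 4/5.767493 = 0.693542, proj(x) = scale * x
proj(x) = [-3.052972, 1.770682, 1.84822, 0.357937]
Step 3: Dot product.
a^T * proj(x) = 2*(-3.052972) - 2*1.770682 - 3*1.84822 + 3*0.357937 = -14.1182


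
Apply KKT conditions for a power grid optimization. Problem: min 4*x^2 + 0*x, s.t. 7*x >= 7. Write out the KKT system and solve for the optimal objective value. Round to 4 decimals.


Step 1: Try lambda = 0 (constraint inactive).
x_unc = 0/(2*4) = 0.0
Check: 7*0.0 = 0.0 < 7 -- violated!
Step 2: Constraint must be active: 7*x = 7
x* = 7/7 = 1.0
lambda = (2*4*1.0 + 0)/7 = 1.1429
Step 3: Compute optimal value.
f(x*) = 4*1.0^2 + 0*1.0 = 4.0


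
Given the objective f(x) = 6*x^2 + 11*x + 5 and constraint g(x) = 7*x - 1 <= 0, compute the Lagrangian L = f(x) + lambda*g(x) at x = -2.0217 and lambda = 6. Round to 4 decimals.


Step 1: Evaluate f(x).
f(-2.0217) = 6*(-2.0217)^2 + 11*(-2.0217) + 5 = 7.2849
Step 2: Evaluate g(x).
g(-2.0217) = 7*-2.0217 - 1 = -15.1519
Step 3: Compute Lagrangian.
L = 7.2849 + 6*-15.1519 = -83.6265


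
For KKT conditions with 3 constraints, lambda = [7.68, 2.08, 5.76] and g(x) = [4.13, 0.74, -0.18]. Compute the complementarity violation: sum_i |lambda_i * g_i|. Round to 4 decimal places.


KKT complementary slackness check:
lambda_1 * g_1 = 7.68 * 4.13 = 31.7184
lambda_2 * g_2 = 2.08 * 0.74 = 1.5392
lambda_3 * g_3 = 5.76 * -0.18 = -1.0368
Total violation = 31.7184 + 1.5392 + 1.0368 = 34.2944


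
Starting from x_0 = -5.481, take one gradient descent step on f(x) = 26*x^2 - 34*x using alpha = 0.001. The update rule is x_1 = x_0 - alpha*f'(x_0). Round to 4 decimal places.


We compute the gradient at x_0 and apply the update.
f'(x) = 52*x - 34
f'(-5.481) = 52*-5.481 - 34 = -319.012
x_1 = -5.481 - 0.001*-319.012 = -5.162


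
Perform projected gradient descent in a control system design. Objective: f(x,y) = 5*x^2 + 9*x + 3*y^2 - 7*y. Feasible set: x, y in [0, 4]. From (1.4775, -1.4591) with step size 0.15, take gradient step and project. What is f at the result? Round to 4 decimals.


Step 1: Compute gradient at (1.4775, -1.4591).
grad_x = 2*5*1.4775 + 9 = 23.775
grad_y = 2*3*-1.4591 - 7 = -15.7546
Step 2: Gradient step.
x_raw = 1.4775 - 0.15*23.775 = -2.0888
y_raw = -1.4591 - 0.15*-15.7546 = 0.9041
Step 3: Project onto [0, 4].
x_proj = clip(-2.0888) = 0.0
y_proj = clip(0.9041) = 0.9041
Step 4: Evaluate f.
f(0.0, 0.9041) = -3.8765


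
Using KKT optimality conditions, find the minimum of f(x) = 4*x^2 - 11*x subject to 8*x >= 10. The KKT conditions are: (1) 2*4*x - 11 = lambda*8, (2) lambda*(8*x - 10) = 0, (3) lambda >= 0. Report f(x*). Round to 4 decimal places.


Step 1: Try lambda = 0 (constraint inactive).
Stationarity: 2*4*x - 11 = 0
x* = 11/(2*4) = 1.375
Check constraint: 8*1.375 = 11.0 >= 10 -- satisfied.
Step 2: Compute optimal value.
f(x*) = 4*1.375^2 - 11*1.375 = -7.5625


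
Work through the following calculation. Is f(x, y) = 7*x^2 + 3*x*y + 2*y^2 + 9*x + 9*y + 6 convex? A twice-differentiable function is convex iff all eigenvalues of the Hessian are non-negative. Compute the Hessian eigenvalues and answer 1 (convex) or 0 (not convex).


The Hessian of f(x,y) = 7*x^2 + 3*x*y + 2*y^2 + 9*x + 9*y + 6 is:
H = [[14, 3], [3, 4]]
Trace = 14 + 4 = 18
Determinant = 14*4 - (3)^2 = 47
Discriminant = (18)^2 - 4*47 = 136.0
Eigenvalues: lambda_1 = 3.169, lambda_2 = 14.831
The function is convex.

1


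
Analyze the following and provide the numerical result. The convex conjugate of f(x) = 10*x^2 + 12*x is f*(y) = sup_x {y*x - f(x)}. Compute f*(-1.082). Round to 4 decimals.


f*(y) = sup_x {y*x - a*x^2 - b*x} = sup_x {(y-b)*x - a*x^2}
FOC: (y - b) - 2a*x = 0 => x* = (y - b)/(2a)
x* = (-1.082 - 12)/(2*10) = -0.6541
f*(-1.082) = (y-b)^2/(4a) = (-1.082 - 12)^2/(4*10)
= 171.1387/40 = 4.2785


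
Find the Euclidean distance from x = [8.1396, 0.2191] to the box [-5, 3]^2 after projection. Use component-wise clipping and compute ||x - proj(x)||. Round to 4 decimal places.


Project each component onto [-5, 3].
clip(8.1396) = 3.0, clip(0.2191) = 0.2191
Projection = [3.0, 0.2191]
Squared diffs: [26.4155, 0.0]
Distance = sqrt(26.4155) = 5.1396


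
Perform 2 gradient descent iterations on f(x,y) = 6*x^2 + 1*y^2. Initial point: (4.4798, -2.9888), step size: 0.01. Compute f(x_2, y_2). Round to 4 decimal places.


Gradient descent on f(x,y) = 6*x^2 + 1*y^2.
Starting point: (4.4798, -2.9888), alpha = 0.01
Step 1: grad_x = 2*6*4.4798 = 53.7576, grad_y = 2*1*-2.9888 = -5.9776
  x_1 = 4.4798 - 0.01*53.7576 = 3.9422
  y_1 = -2.9888 - 0.01*-5.9776 = -2.929
Step 2: grad_x = 2*6*3.9422 = 47.3067, grad_y = 2*1*-2.929 = -5.858
  x_2 = 3.9422 - 0.01*47.3067 = 3.4692
  y_2 = -2.929 - 0.01*-5.858 = -2.8704
f(3.4692, -2.8704) = 6*3.4692^2 + 1*(-2.8704)^2 = 80.4498


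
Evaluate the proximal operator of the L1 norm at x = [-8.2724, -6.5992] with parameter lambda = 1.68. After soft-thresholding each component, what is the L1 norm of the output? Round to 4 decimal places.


Soft-thresholding with lambda = 1.68:
prox(-8.2724) = sign(-8.2724)*max(|-8.2724| - 1.68, 0) = -6.5924
prox(-6.5992) = sign(-6.5992)*max(|-6.5992| - 1.68, 0) = -4.9192
prox(x) = [-6.5924, -4.9192]
||prox(x)||_1 = 6.5924 + 4.9192 = 11.5116


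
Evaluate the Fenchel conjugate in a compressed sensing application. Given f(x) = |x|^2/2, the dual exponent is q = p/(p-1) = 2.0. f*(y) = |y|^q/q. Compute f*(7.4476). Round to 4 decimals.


The conjugate exponent q satisfies 1/p + 1/q = 1.
p = 2, so q = 2/(2 - 1) = 2.0
|y|^q = 7.4476^2.0 = 55.4667
f*(7.4476) = 55.4667 / 2.0 = 27.7334


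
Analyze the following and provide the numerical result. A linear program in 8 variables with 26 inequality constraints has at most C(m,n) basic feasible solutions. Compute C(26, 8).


Each vertex corresponds to some choice of n active constraints out of m, so the number of vertices is at most C(m, n) = m! / (n!(m-n)!).
m = 26, n = 8
Numerator: 26 * 25 * 24 * 23 * 22 * 21 * 20 * 19
Denominator: 8! = 40320
C(26, 8) = 1562275


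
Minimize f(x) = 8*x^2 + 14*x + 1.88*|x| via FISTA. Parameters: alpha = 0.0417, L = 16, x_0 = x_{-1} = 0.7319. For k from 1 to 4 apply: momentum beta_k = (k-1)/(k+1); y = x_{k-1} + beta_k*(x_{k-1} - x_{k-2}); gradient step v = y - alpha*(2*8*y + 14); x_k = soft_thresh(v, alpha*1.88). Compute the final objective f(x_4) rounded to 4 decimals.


FISTA on f(x) = 8*x^2 + 14*x + 1.88*|x|
L = 16, alpha = 0.0417
Iteration 1: beta = 0.0, y = 0.7319 + 0.0*(0.7319 - 0.7319) = 0.7319
  grad(y) = 25.7104, v = y - alpha*grad = -0.3402
  prox(v) = soft_thresh(-0.3402, 0.0784) = -0.2618
Iteration 2: beta = 0.3333, y = -0.2618 + 0.3333*(-0.2618 - 0.7319) = -0.5931
  grad(y) = 4.5109, v = y - alpha*grad = -0.7812
  prox(v) = soft_thresh(-0.7812, 0.0784) = -0.7028
Iteration 3: beta = 0.5, y = -0.7028 + 0.5*(-0.7028 + 0.2618) = -0.9233
  grad(y) = -0.772, v = y - alpha*grad = -0.8911
  prox(v) = soft_thresh(-0.8911, 0.0784) = -0.8127
Iteration 4: beta = 0.6, y = -0.8127 + 0.6*(-0.8127 + 0.7028) = -0.8786
  grad(y) = -0.0575, v = y - alpha*grad = -0.8762
  prox(v) = soft_thresh(-0.8762, 0.0784) = -0.7978
f(x_4) = 8*(-0.7978)^2 + 14*(-0.7978) + 1.88*|-0.7978| = -4.5775


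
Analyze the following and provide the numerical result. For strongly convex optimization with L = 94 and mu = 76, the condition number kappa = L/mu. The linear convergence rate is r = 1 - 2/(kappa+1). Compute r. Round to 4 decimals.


Step 1: Compute the condition number.
kappa = L/mu = 94/76 = 1.2368
Step 2: Compute the convergence rate.
r = 1 - 2/(kappa + 1) = 1 - 2*mu/(L + mu) = (L - mu)/(L + mu) = 18/170 = 0.1059


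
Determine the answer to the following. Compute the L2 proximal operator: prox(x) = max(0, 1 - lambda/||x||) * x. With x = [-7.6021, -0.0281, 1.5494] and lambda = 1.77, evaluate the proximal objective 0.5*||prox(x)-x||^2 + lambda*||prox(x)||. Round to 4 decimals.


Step 1: Compute ||x||.
||x|| = 7.7584
Step 2: Compute scaling factor.
scale = max(0, 1 - 1.77/7.7584) = 0.7719
Step 3: prox(x) = [-5.8678, -0.0217, 1.1959]
||prox(x)|| = 5.9884
Step 4: Proximal objective.
0.5*||prox-x||^2 = 1.5665
lambda*||prox|| = 10.5995
Total = 12.166


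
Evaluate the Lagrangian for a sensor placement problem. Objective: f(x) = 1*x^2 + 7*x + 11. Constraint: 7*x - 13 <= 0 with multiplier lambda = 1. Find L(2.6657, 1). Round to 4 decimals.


Step 1: Evaluate f(x).
f(2.6657) = 1*2.6657^2 + 7*2.6657 + 11 = 36.7659
Step 2: Evaluate g(x).
g(2.6657) = 7*2.6657 - 13 = 5.6599
Step 3: Compute Lagrangian.
L = 36.7659 + 1*5.6599 = 42.4258


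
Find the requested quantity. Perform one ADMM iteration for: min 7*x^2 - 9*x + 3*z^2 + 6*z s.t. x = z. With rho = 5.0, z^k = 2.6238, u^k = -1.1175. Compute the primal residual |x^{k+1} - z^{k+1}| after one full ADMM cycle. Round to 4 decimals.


ADMM iteration with rho = 5.0, z^k = 2.6238, u^k = -1.1175
Step 1: x-update.
Minimize 7*x^2 - 9*x + (5.0/2)*(x - 2.6238 - 1.1175)^2
FOC: (2*7 + 5.0)*x = 9 + 5.0*(2.6238 + 1.1175)
x^{k+1} = 1.4582
Step 2: z-update.
Minimize 3*z^2 + 6*z + (5.0/2)*(1.4582 - z - 1.1175)^2
FOC: (2*3 + 5.0)*z = -6 + 5.0*(1.4582 - 1.1175)
z^{k+1} = -0.3906
Step 3: u-update.
u^{k+1} = -1.1175 + 1.4582 + 0.3906 = 0.7313
Step 4: Primal residual = |1.4582 + 0.3906| = 1.8488


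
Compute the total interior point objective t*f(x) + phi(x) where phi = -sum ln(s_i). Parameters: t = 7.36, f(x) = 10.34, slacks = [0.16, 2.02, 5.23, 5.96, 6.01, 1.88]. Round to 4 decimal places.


Step 1: Compute log-barrier.
ln values: [-1.8326, 0.7031, 1.6544, 1.7851, 1.7934, 0.6313]
phi = -(-1.8326 + 0.7031 + 1.6544 + 1.7851 + 1.7934 + 0.6313) = -4.7347
Step 2: Compute augmented objective.
t*f(x) = 7.36*10.34 = 76.1024
Total = 76.1024 - 4.7347 = 71.3677


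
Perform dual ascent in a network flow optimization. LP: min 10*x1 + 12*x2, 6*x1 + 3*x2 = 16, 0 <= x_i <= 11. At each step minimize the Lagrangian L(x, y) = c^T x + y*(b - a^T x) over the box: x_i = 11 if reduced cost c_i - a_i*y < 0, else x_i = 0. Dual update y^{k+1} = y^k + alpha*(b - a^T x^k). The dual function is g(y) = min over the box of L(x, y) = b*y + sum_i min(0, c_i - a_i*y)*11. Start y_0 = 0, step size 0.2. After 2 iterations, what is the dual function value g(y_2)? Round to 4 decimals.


Dual ascent for LP: min 10*x1 + 12*x2, 6*x1 + 3*x2 = 16, 0 <= x_i <= 11
Step 1: y^k = 0.0, reduced costs: (10.0, 12.0)
  x^k = (0.0, 0.0), subgradient = b - a^T x = 16.0
  y^{k+1} = 0.0 + 0.2*16.0 = 3.2
Step 2: y^k = 3.2, reduced costs: (-9.2, 2.4)
  x^k = (11.0, 0.0), subgradient = b - a^T x = -50.0
  y^{k+1} = 3.2 + 0.2*-50.0 = -6.8
Dual objective at y_2 = -6.8: reduced costs (50.8, 32.4), box minimizer x = (0.0, 0.0)
g(y_2) = b*y + (c1 - a1*y)*x1 + (c2 - a2*y)*x2 = 16*(-6.8) + 50.8*0.0 + 32.4*0.0 = -108.8 + 0.0 + 0.0 = -108.8


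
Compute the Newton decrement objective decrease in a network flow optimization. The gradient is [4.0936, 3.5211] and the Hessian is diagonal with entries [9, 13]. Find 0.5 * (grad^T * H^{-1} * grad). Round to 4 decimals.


Step 1: H is diagonal, so H^(-1) * g = [0.4548, 0.2709].
Step 2: g^T H^(-1) g = sum_i g_i^2 / H_ii
  = (4.0936)^2/9 + (3.5211)^2/13
  = 1.862 + 0.9537 = 2.8157
Step 3: Objective decrease = 0.5 * g^T H^(-1) g = 1.4078


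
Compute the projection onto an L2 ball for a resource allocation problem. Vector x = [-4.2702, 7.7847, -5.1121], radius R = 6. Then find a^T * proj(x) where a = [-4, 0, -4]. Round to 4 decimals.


Step 1: Compute ||x|| (intermediates to 6 decimals).
||x|| = sqrt((-4.2702)^2 + 7.7847^2 + (-5.1121)^2) = 10.245474
Step 2: Project.
Since ||x|| > R, scale = R/||x|| = 6/10.245474 = 0.585624, proj(x) = scale * x
proj(x) = [-2.500732, 4.558907, -2.993768]
Step 3: Dot product.
a^T * proj(x) = -4*(-2.500732) + 0*4.558907 - 4*(-2.993768) = 21.978


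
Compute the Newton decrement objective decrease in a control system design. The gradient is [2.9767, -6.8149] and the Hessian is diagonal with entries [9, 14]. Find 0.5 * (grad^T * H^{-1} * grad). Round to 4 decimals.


Step 1: H is diagonal, so H^(-1) * g = [0.3307, -0.4868].
Step 2: g^T H^(-1) g = sum_i g_i^2 / H_ii
  = (2.9767)^2/9 + (-6.8149)^2/14
  = 0.9845 + 3.3173 = 4.3019
Step 3: Objective decrease = 0.5 * g^T H^(-1) g = 2.1509


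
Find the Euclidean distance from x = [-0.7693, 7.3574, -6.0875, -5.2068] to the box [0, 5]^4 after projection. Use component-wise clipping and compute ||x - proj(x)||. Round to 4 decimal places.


Project each component onto [0, 5].
clip(-0.7693) = 0.0, clip(7.3574) = 5.0, clip(-6.0875) = 0.0, clip(-5.2068) = 0.0
Projection = [0.0, 5.0, 0.0, 0.0]
Squared diffs: [0.5918, 5.5573, 37.0577, 27.1108]
Distance = sqrt(70.3176) = 8.3856


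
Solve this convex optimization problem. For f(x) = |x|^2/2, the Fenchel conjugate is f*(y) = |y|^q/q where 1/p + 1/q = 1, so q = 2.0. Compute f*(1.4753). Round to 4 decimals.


The conjugate exponent q satisfies 1/p + 1/q = 1.
p = 2, so q = 2/(2 - 1) = 2.0
|y|^q = 1.4753^2.0 = 2.1765
f*(1.4753) = 2.1765 / 2.0 = 1.0883


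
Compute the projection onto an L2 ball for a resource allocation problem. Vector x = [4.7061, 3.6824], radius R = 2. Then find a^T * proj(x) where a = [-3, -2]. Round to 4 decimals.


Step 1: Compute ||x|| (intermediates to 6 decimals).
||x|| = sqrt(4.7061^2 + 3.6824^2) = 5.975571
Step 2: Project.
Since ||x|| > R, scale = R/||x|| = 2/5.975571 = 0.334696, proj(x) = scale * x
proj(x) = [1.575113, 1.232485]
Step 3: Dot product.
a^T * proj(x) = -3*1.575113 - 2*1.232485 = -7.1903


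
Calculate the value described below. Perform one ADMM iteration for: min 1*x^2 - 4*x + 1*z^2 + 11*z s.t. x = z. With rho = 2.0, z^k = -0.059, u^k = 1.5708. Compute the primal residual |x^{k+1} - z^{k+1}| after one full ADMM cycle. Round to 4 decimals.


ADMM iteration with rho = 2.0, z^k = -0.059, u^k = 1.5708
Step 1: x-update.
Minimize 1*x^2 - 4*x + (2.0/2)*(x + 0.059 + 1.5708)^2
FOC: (2*1 + 2.0)*x = 4 + 2.0*(-0.059 - 1.5708)
x^{k+1} = 0.1851
Step 2: z-update.
Minimize 1*z^2 + 11*z + (2.0/2)*(0.1851 - z + 1.5708)^2
FOC: (2*1 + 2.0)*z = -11 + 2.0*(0.1851 + 1.5708)
z^{k+1} = -1.8721
Step 3: u-update.
u^{k+1} = 1.5708 + 0.1851 + 1.8721 = 3.628
Step 4: Primal residual = |0.1851 + 1.8721| = 2.0572


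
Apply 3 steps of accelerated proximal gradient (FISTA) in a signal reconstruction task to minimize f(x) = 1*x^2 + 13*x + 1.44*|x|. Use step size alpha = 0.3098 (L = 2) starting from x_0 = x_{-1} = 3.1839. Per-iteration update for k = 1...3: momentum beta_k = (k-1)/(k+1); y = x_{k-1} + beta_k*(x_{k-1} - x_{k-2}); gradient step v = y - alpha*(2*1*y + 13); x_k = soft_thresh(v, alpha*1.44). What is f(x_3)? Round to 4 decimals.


FISTA on f(x) = 1*x^2 + 13*x + 1.44*|x|
L = 2, alpha = 0.3098
Iteration 1: beta = 0.0, y = 3.1839 + 0.0*(3.1839 - 3.1839) = 3.1839
  grad(y) = 19.3678, v = y - alpha*grad = -2.8162
  prox(v) = soft_thresh(-2.8162, 0.4461) = -2.3701
Iteration 2: beta = 0.3333, y = -2.3701 + 0.3333*(-2.3701 - 3.1839) = -4.2215
  grad(y) = 4.557, v = y - alpha*grad = -5.6332
  prox(v) = soft_thresh(-5.6332, 0.4461) = -5.1871
Iteration 3: beta = 0.5, y = -5.1871 + 0.5*(-5.1871 + 2.3701) = -6.5956
  grad(y) = -0.1913, v = y - alpha*grad = -6.5364
  prox(v) = soft_thresh(-6.5364, 0.4461) = -6.0903
f(x_3) = 1*(-6.0903)^2 + 13*(-6.0903) + 1.44*|-6.0903| = -33.3121


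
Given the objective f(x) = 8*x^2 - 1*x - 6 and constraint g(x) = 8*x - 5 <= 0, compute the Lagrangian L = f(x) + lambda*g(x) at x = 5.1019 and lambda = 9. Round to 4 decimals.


Step 1: Evaluate f(x).
f(5.1019) = 8*5.1019^2 - 1*5.1019 - 6 = 197.1332
Step 2: Evaluate g(x).
g(5.1019) = 8*5.1019 - 5 = 35.8152
Step 3: Compute Lagrangian.
L = 197.1332 + 9*35.8152 = 519.47


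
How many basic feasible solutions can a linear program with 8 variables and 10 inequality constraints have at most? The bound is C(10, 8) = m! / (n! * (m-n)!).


Each vertex corresponds to some choice of n active constraints out of m, so the number of vertices is at most C(m, n) = m! / (n!(m-n)!).
m = 10, n = 8
Numerator: 10 * 9 * 8 * 7 * 6 * 5 * 4 * 3
Denominator: 8! = 40320
C(10, 8) = 45


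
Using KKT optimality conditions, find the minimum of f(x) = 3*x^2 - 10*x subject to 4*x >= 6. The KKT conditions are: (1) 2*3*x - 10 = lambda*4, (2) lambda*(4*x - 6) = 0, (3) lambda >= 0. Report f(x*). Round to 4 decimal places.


Step 1: Try lambda = 0 (constraint inactive).
Stationarity: 2*3*x - 10 = 0
x* = 10/(2*3) = 5/3 = 1.6667 (rounded; the exact value 5/3 is used below)
Check constraint: 4*1.6667 = 6.6668 >= 6 -- satisfied.
Step 2: Compute optimal value.
f(x*) = 3*(5/3)^2 - 10*(5/3) = -8.3333
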